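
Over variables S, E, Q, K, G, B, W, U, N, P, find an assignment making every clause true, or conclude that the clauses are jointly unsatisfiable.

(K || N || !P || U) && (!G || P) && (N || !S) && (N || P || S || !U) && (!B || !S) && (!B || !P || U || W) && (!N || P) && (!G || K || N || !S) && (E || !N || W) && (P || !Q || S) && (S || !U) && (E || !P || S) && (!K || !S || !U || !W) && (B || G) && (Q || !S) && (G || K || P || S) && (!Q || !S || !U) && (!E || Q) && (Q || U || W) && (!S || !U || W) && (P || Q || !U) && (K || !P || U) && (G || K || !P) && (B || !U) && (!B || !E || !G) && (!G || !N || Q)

Set S = False.
  then (S || !U) forces U = False.
Set E = True.
  then (!E || Q) forces Q = True.
  then (P || !Q || S) forces P = True.
  then (K || !P || U) forces K = True.
Set G = True.
  then (!B || !E || !G) forces B = False.
Set W = False.
Set N = False.
All clauses satisfied.

S = False; E = True; Q = True; K = True; G = True; B = False; W = False; U = False; N = False; P = True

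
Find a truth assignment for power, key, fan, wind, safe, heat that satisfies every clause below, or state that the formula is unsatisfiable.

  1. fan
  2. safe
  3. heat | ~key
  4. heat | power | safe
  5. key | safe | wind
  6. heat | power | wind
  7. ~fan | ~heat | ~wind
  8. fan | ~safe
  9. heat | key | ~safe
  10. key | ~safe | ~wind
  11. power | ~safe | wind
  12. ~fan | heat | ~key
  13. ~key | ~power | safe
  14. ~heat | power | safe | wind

power=T, key=F, fan=T, wind=F, safe=T, heat=T

Unit clause (fan) forces fan = True.
Unit clause (safe) forces safe = True.
Set power = True.
Set key = False.
  then (heat | key | ~safe) forces heat = True.
  then (key | ~safe | ~wind) forces wind = False.
All clauses satisfied.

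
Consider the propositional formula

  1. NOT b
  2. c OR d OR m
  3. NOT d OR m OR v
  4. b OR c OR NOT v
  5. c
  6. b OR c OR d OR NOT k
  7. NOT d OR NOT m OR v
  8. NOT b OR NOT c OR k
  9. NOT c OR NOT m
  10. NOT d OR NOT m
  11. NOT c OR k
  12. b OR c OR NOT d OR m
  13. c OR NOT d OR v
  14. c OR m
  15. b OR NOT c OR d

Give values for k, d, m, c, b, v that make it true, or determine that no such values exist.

k=T, d=T, m=F, c=T, b=F, v=T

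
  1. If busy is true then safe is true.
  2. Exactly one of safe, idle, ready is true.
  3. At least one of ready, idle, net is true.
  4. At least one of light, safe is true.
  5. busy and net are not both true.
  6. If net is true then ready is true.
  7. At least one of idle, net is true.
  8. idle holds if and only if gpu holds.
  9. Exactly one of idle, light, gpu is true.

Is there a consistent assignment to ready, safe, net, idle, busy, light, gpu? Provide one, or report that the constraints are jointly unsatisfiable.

ready = True; safe = False; net = True; idle = False; busy = False; light = True; gpu = False

  (1) busy=F ⇒ safe: vacuous ✓
  (2) {safe, idle, ready}: 1 true — exactly one ✓
  (3) {ready, idle, net}: 2 true — at least one ✓
  (4) {light, safe}: 1 true — at least one ✓
  (5) busy=F, net=T — not both ✓
  (6) net=T ⇒ ready: T ✓
  (7) {idle, net}: 1 true — at least one ✓
  (8) idle=F, gpu=F — same ✓
  (9) {idle, light, gpu}: 1 true — exactly one ✓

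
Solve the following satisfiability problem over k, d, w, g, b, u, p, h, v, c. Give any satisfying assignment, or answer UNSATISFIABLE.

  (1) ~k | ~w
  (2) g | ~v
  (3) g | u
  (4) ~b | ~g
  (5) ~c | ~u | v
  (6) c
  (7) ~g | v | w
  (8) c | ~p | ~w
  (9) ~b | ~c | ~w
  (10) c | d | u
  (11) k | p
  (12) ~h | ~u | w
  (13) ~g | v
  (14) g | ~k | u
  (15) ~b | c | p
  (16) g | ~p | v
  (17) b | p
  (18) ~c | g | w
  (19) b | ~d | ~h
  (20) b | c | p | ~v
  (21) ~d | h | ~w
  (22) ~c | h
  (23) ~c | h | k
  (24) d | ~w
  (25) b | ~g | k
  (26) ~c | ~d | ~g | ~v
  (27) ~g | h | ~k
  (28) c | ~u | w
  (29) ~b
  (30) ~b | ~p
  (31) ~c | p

k=T; d=F; w=F; g=T; b=F; u=F; p=T; h=T; v=T; c=T

Unit clause (c) forces c = True.
In (~c | h) only h is left, so h = True.
Unit clause (~b) forces b = False.
In (~c | p) only p is left, so p = True.
In (b | ~d | ~h) only ~d is left, so d = False.
In (d | ~w) only ~w is left, so w = False.
In (~h | ~u | w) only ~u is left, so u = False.
In (~c | g | w) only g is left, so g = True.
In (b | ~g | k) only k is left, so k = True.
In (~g | v | w) only v is left, so v = True.
All clauses satisfied.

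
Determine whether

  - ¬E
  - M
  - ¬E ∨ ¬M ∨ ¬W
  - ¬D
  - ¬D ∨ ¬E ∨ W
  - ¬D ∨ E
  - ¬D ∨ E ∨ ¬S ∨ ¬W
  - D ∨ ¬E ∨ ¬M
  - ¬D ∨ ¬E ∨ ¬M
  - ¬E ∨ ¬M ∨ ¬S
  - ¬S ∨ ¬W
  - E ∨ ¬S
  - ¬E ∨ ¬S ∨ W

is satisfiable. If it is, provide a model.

Unit clause (¬E) forces E = False.
Unit clause (M) forces M = True.
Unit clause (¬D) forces D = False.
In (E ∨ ¬S) only ¬S is left, so S = False.
Set W = True.
All clauses satisfied.

E = False; S = False; M = True; W = True; D = False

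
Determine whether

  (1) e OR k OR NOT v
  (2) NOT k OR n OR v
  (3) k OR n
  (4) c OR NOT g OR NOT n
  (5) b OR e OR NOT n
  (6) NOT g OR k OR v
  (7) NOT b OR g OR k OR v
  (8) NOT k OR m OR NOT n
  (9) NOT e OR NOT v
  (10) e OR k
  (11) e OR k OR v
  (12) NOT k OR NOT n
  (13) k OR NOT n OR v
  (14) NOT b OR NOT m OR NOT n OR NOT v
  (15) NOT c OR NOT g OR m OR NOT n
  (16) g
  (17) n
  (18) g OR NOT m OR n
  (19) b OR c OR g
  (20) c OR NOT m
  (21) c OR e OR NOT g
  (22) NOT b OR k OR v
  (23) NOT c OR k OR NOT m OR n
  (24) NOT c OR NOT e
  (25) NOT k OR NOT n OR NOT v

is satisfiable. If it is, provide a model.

Case n = True:
  (NOT k OR NOT n) forces k = False.
  (e OR k) forces e = True.
  (NOT e OR NOT v) forces v = False.
  Clause (k OR NOT n OR v) is falsified — contradiction.
Case n = False:
  Clause (n) is falsified — contradiction.
Both cases fail, so the formula is unsatisfiable.

The formula is unsatisfiable.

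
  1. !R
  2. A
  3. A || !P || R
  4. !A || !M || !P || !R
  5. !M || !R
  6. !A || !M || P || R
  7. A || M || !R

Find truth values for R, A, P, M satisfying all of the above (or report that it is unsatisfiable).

Unit clause (!R) forces R = False.
Unit clause (A) forces A = True.
Set P = True.
Set M = True.
Check each clause:
  (!R): !R holds.
  (A): A holds.
  (A || !P || R): A holds.
  (!A || !M || !P || !R): !R holds.
  (!M || !R): !R holds.
  (!A || !M || P || R): P holds.
  (A || M || !R): A holds.
All clauses satisfied.

R = False, A = True, P = True, M = True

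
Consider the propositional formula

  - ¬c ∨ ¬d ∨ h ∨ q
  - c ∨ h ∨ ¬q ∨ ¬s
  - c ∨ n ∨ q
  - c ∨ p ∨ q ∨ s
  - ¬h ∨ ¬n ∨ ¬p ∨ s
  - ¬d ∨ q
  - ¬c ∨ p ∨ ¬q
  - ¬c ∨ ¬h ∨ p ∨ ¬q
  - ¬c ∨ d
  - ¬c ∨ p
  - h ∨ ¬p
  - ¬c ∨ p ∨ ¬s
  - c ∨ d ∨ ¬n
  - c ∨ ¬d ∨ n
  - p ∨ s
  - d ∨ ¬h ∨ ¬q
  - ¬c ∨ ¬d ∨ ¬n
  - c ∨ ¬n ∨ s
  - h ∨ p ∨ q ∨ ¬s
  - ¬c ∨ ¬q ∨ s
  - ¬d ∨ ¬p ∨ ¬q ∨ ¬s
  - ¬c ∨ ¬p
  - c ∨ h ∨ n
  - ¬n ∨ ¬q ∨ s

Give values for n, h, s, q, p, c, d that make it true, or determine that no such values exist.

n = True, h = True, s = True, q = True, p = False, c = False, d = True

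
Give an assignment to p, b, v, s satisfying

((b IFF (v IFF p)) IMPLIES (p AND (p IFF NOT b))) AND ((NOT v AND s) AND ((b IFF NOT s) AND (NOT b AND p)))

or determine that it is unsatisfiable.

p=T, b=F, v=F, s=T

  (b IFF (v IFF p)) IMPLIES (p AND (p IFF NOT b)) = True
    b IFF (v IFF p) = True
      v IFF p = False
    p AND (p IFF NOT b) = True
      p IFF NOT b = True
        NOT b = True
  (NOT v AND s) AND ((b IFF NOT s) AND (NOT b AND p)) = True
    NOT v AND s = True
      NOT v = True
    (b IFF NOT s) AND (NOT b AND p) = True
      b IFF NOT s = True
        NOT s = False
      NOT b AND p = True
        NOT b = True
Both conjuncts True, so the formula holds.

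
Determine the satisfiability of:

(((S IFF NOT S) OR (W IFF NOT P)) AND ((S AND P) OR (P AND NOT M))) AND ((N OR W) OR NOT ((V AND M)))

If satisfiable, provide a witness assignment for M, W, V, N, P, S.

M: True, W: False, V: True, N: True, P: True, S: True

  ((S IFF NOT S) OR (W IFF NOT P)) AND ((S AND P) OR (P AND NOT M)) = True
    (S IFF NOT S) OR (W IFF NOT P) = True
      S IFF NOT S = False
        NOT S = False
      W IFF NOT P = True
        NOT P = False
    (S AND P) OR (P AND NOT M) = True
      S AND P = True
      P AND NOT M = False
        NOT M = False
  (N OR W) OR NOT ((V AND M)) = True
    N OR W = True
    NOT ((V AND M)) = False
      V AND M = True
Both conjuncts True, so the formula holds.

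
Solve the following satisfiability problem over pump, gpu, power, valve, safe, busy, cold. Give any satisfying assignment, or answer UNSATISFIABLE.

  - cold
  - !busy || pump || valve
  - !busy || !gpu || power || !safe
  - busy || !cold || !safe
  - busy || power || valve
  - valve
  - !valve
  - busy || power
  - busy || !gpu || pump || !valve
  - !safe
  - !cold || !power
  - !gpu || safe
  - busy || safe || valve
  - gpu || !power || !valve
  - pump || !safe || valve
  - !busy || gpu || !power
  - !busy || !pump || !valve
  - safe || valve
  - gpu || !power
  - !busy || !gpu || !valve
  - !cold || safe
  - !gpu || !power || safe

The formula is unsatisfiable.

Case valve = True:
  Clause (!valve) is falsified — contradiction.
Case valve = False:
  Clause (valve) is falsified — contradiction.
Both cases fail, so the formula is unsatisfiable.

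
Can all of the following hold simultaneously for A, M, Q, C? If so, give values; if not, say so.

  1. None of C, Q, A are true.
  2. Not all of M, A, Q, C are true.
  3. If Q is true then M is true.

A: False, M: True, Q: False, C: False

  (1) {C, Q, A}: 0 true — none ✓
  (2) {M, A, Q, C}: 1/4 true — not all ✓
  (3) Q=F ⇒ M: vacuous ✓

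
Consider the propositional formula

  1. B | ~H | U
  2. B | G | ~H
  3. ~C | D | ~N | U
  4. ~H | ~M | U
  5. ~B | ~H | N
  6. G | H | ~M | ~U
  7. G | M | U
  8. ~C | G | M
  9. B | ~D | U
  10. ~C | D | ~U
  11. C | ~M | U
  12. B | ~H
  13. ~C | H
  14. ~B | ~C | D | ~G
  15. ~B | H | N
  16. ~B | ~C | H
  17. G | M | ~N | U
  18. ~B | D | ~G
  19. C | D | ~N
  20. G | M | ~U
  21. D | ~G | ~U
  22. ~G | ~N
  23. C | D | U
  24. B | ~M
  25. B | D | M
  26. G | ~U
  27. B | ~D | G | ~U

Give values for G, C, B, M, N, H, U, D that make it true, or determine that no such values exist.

Try G = False:
  (G | ~U) forces U = False.
  (G | M | U) forces M = True.
  (~H | ~M | U) forces H = False.
  (C | ~M | U) forces C = True.
  clause (~C | H) is falsified — backtrack.
So G = True.
  then (~G | ~N) forces N = False.
Set C = False.
Set B = False.
  then (B | ~H) forces H = False.
  then (B | ~M) forces M = False.
  then (B | D | M) forces D = True.
  then (B | ~D | U) forces U = True.
All clauses satisfied.

G: True, C: False, B: False, M: False, N: False, H: False, U: True, D: True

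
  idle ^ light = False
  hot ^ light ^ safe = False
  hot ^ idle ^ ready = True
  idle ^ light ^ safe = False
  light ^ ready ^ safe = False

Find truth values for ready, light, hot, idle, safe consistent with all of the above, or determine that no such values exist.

ready: True, light: True, hot: True, idle: True, safe: False

idle ^ light = T ^ T = False ✓
hot ^ light ^ safe = T ^ T ^ F = False ✓
hot ^ idle ^ ready = T ^ T ^ T = True ✓
idle ^ light ^ safe = T ^ T ^ F = False ✓
light ^ ready ^ safe = T ^ T ^ F = False ✓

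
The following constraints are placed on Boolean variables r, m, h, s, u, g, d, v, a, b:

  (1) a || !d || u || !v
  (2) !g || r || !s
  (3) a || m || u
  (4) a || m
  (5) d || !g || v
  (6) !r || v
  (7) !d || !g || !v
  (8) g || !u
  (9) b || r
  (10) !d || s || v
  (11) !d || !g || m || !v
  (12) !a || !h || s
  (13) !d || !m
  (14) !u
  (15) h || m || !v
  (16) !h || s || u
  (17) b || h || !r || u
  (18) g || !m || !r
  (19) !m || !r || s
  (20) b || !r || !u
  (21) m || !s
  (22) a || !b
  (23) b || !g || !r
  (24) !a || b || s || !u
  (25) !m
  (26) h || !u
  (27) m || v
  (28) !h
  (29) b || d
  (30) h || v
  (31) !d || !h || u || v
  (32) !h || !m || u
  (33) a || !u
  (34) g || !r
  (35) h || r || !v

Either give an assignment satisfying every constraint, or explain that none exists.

UNSATISFIABLE

Case h = True:
  Clause (!h) is falsified — contradiction.
Case h = False:
  (!u) forces u = False.
  (!m) forces m = False.
  (a || m || u) forces a = True.
  (h || m || !v) forces v = False.
  Clause (m || v) is falsified — contradiction.
Both cases fail, so the formula is unsatisfiable.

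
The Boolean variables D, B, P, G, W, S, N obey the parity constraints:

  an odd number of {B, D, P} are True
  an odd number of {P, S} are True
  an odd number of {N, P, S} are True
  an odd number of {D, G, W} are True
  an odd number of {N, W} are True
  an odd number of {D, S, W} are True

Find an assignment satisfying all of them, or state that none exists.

D: True, B: False, P: False, G: True, W: True, S: True, N: False

{B, D, P}: 1 true → odd ✓
{P, S}: 1 true → odd ✓
{N, P, S}: 1 true → odd ✓
{D, G, W}: 3 true → odd ✓
{N, W}: 1 true → odd ✓
{D, S, W}: 3 true → odd ✓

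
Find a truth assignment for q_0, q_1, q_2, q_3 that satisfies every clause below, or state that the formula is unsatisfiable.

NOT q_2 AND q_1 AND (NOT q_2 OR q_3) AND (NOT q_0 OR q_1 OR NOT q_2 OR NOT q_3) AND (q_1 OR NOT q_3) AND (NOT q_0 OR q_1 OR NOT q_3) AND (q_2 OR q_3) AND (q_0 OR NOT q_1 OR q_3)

Unit clause (NOT q_2) forces q_2 = False.
Unit clause (q_1) forces q_1 = True.
In (q_2 OR q_3) only q_3 is left, so q_3 = True.
Set q_0 = True.
All clauses satisfied.

q_0 = True; q_1 = True; q_2 = False; q_3 = True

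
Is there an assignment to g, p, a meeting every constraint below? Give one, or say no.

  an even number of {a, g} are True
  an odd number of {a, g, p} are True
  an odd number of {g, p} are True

g: False, p: True, a: False

{a, g}: 0 true → even ✓
{a, g, p}: 1 true → odd ✓
{g, p}: 1 true → odd ✓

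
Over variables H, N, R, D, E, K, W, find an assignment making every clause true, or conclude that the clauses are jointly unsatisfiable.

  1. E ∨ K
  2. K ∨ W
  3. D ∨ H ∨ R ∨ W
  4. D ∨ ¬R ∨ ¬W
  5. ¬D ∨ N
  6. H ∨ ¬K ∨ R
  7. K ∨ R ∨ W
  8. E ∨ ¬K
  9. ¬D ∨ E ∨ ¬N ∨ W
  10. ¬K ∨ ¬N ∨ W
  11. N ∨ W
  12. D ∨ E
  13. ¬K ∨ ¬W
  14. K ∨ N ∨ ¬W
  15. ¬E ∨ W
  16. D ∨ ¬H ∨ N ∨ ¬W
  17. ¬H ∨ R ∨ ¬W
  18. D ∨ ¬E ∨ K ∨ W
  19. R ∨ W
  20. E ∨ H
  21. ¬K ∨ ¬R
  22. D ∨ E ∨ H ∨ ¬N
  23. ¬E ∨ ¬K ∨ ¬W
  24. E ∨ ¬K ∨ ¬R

H = False, N = True, R = False, D = False, E = True, K = False, W = True

Set H = False.
  then (E ∨ H) forces E = True.
  then (¬E ∨ W) forces W = True.
  then (¬E ∨ ¬K ∨ ¬W) forces K = False.
  then (K ∨ N ∨ ¬W) forces N = True.
Set R = False.
Set D = False.
All clauses satisfied.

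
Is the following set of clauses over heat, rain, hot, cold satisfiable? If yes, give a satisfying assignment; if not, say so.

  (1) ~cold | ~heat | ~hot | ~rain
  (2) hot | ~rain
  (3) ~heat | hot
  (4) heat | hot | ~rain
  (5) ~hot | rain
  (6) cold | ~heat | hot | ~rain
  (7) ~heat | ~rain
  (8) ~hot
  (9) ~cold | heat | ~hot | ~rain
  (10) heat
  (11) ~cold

No satisfying assignment exists.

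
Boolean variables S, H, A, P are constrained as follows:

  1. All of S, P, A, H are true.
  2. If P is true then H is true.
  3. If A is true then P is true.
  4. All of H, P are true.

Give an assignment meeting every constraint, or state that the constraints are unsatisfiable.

S = True, H = True, A = True, P = True

  (1) {S, P, A, H}: all 4 true ✓
  (2) P=T ⇒ H: T ✓
  (3) A=T ⇒ P: T ✓
  (4) {H, P}: all 2 true ✓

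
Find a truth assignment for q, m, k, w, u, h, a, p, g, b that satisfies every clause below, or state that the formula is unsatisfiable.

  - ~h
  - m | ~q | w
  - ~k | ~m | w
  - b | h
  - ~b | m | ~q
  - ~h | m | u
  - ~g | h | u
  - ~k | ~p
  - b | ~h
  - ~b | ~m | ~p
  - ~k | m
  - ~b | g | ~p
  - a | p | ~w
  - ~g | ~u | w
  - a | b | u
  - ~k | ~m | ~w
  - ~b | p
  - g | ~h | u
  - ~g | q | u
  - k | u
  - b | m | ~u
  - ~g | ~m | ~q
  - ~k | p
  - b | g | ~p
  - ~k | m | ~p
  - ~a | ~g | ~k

q=F; m=F; k=F; w=T; u=T; h=F; a=T; p=T; g=T; b=T

Unit clause (~h) forces h = False.
In (b | h) only b is left, so b = True.
In (~b | p) only p is left, so p = True.
In (~k | ~p) only ~k is left, so k = False.
In (~b | ~m | ~p) only ~m is left, so m = False.
In (~b | g | ~p) only g is left, so g = True.
In (k | u) only u is left, so u = True.
In (~b | m | ~q) only ~q is left, so q = False.
In (~g | ~u | w) only w is left, so w = True.
Set a = True.
All clauses satisfied.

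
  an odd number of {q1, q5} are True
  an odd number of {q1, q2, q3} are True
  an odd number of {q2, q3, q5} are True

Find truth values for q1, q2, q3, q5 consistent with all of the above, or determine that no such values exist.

UNSATISFIABLE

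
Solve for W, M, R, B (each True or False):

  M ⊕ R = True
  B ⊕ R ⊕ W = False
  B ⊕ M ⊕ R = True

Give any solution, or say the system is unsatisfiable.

W = False; M = True; R = False; B = False

M ⊕ R = T ⊕ F = True ✓
B ⊕ R ⊕ W = F ⊕ F ⊕ F = False ✓
B ⊕ M ⊕ R = F ⊕ T ⊕ F = True ✓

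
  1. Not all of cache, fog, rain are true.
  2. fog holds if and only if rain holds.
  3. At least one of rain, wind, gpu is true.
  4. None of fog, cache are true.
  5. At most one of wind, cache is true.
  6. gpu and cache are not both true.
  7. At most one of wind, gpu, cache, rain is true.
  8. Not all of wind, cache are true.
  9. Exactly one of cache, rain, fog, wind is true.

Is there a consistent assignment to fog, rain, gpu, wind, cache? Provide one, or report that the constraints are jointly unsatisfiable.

fog=F; rain=F; gpu=F; wind=T; cache=F

  (1) {cache, fog, rain}: 0/3 true — not all ✓
  (2) fog=F, rain=F — same ✓
  (3) {rain, wind, gpu}: 1 true — at least one ✓
  (4) {fog, cache}: 0 true — none ✓
  (5) {wind, cache}: 1 true — at most one ✓
  (6) gpu=F, cache=F — not both ✓
  (7) {wind, gpu, cache, rain}: 1 true — at most one ✓
  (8) {wind, cache}: 1/2 true — not all ✓
  (9) {cache, rain, fog, wind}: 1 true — exactly one ✓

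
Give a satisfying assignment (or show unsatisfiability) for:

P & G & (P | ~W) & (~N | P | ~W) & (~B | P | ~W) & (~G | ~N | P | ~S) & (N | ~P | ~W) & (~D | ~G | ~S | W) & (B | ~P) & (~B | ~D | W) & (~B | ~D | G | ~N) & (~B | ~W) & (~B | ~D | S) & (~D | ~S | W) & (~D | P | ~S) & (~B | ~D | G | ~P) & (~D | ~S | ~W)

Unit clause (P) forces P = True.
Unit clause (G) forces G = True.
In (B | ~P) only B is left, so B = True.
In (~B | ~W) only ~W is left, so W = False.
In (~B | ~D | W) only ~D is left, so D = False.
Set N = False.
Set S = False.
All clauses satisfied.

N=F, G=T, B=T, W=F, S=F, D=F, P=T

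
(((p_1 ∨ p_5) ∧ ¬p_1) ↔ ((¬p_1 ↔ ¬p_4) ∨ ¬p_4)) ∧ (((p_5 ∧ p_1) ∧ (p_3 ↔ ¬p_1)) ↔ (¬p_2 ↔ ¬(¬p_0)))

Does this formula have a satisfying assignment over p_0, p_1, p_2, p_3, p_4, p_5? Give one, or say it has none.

p_0=T, p_1=F, p_2=T, p_3=T, p_4=F, p_5=T

  ((p_1 ∨ p_5) ∧ ¬p_1) ↔ ((¬p_1 ↔ ¬p_4) ∨ ¬p_4) = True
    (p_1 ∨ p_5) ∧ ¬p_1 = True
      p_1 ∨ p_5 = True
      ¬p_1 = True
    (¬p_1 ↔ ¬p_4) ∨ ¬p_4 = True
      ¬p_1 ↔ ¬p_4 = True
        ¬p_1 = True
        ¬p_4 = True
      ¬p_4 = True
  ((p_5 ∧ p_1) ∧ (p_3 ↔ ¬p_1)) ↔ (¬p_2 ↔ ¬(¬p_0)) = True
    (p_5 ∧ p_1) ∧ (p_3 ↔ ¬p_1) = False
      p_5 ∧ p_1 = False
      p_3 ↔ ¬p_1 = True
        ¬p_1 = True
    ¬p_2 ↔ ¬(¬p_0) = False
      ¬p_2 = False
      ¬(¬p_0) = True
        ¬p_0 = False
Both conjuncts True, so the formula holds.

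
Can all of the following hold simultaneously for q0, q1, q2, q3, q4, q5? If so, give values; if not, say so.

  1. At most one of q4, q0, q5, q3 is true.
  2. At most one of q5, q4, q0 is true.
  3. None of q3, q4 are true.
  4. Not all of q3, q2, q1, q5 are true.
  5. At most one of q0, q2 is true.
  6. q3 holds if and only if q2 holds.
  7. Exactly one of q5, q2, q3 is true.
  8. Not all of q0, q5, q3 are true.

q0=F, q1=F, q2=F, q3=F, q4=F, q5=T

  (1) {q4, q0, q5, q3}: 1 true — at most one ✓
  (2) {q5, q4, q0}: 1 true — at most one ✓
  (3) {q3, q4}: 0 true — none ✓
  (4) {q3, q2, q1, q5}: 1/4 true — not all ✓
  (5) {q0, q2}: 0 true — at most one ✓
  (6) q3=F, q2=F — same ✓
  (7) {q5, q2, q3}: 1 true — exactly one ✓
  (8) {q0, q5, q3}: 1/3 true — not all ✓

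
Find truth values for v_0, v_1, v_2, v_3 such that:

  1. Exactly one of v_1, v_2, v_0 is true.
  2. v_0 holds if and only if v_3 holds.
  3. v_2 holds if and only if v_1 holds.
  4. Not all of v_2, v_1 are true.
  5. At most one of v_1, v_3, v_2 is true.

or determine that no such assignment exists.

v_0 = True; v_1 = False; v_2 = False; v_3 = True

  (1) {v_1, v_2, v_0}: 1 true — exactly one ✓
  (2) v_0=T, v_3=T — same ✓
  (3) v_2=F, v_1=F — same ✓
  (4) {v_2, v_1}: 0/2 true — not all ✓
  (5) {v_1, v_3, v_2}: 1 true — at most one ✓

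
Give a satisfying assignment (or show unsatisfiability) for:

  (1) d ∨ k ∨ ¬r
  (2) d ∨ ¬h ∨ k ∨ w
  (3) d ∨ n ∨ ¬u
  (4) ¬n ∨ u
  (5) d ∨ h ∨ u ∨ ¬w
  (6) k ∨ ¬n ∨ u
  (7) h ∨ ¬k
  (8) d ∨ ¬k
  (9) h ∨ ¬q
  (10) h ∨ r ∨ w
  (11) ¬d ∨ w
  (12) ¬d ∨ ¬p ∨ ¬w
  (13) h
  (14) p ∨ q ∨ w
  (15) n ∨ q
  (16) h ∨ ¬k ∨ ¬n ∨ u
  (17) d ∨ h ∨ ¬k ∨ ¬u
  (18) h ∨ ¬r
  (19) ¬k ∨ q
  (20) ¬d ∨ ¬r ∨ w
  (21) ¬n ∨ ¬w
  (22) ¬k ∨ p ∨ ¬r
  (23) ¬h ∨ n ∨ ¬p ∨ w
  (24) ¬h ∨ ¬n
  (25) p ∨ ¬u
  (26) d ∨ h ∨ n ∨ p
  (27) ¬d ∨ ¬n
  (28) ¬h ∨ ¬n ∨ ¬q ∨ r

Unit clause (h) forces h = True.
In (¬h ∨ ¬n) only ¬n is left, so n = False.
In (n ∨ q) only q is left, so q = True.
Try w = False:
  (¬d ∨ w) forces d = False.
  (d ∨ ¬h ∨ k ∨ w) forces k = True.
  clause (d ∨ ¬k) is falsified — backtrack.
So w = True.
Set r = False.
Set d = True.
  then (¬d ∨ ¬p ∨ ¬w) forces p = False.
  then (p ∨ ¬u) forces u = False.
Set k = False.
All clauses satisfied.

n: False, q: True, w: True, h: True, r: False, d: True, k: False, u: False, p: False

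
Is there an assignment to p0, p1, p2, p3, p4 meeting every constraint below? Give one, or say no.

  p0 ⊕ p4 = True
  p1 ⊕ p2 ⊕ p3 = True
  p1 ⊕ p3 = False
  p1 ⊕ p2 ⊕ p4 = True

p0=T, p1=F, p2=T, p3=F, p4=F

p0 ⊕ p4 = T ⊕ F = True ✓
p1 ⊕ p2 ⊕ p3 = F ⊕ T ⊕ F = True ✓
p1 ⊕ p3 = F ⊕ F = False ✓
p1 ⊕ p2 ⊕ p4 = F ⊕ T ⊕ F = True ✓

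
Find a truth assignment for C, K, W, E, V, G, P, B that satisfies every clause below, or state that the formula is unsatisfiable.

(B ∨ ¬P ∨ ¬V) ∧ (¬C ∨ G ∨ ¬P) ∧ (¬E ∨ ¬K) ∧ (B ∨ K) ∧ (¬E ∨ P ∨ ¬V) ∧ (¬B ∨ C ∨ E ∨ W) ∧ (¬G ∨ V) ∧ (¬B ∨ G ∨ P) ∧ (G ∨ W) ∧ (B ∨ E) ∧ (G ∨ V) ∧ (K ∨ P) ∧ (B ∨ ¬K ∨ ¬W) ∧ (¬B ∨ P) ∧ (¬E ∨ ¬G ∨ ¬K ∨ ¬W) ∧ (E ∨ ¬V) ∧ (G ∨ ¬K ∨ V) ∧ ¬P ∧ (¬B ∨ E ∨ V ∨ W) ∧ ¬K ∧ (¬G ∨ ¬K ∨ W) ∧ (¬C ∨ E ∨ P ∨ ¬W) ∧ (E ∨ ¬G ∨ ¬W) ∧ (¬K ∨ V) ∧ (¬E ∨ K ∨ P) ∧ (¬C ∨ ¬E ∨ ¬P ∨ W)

Case P = True:
  Clause (¬P) is falsified — contradiction.
Case P = False:
  (K ∨ P) forces K = True.
  Clause (¬K) is falsified — contradiction.
Both cases fail, so the formula is unsatisfiable.

Unsatisfiable — no assignment works.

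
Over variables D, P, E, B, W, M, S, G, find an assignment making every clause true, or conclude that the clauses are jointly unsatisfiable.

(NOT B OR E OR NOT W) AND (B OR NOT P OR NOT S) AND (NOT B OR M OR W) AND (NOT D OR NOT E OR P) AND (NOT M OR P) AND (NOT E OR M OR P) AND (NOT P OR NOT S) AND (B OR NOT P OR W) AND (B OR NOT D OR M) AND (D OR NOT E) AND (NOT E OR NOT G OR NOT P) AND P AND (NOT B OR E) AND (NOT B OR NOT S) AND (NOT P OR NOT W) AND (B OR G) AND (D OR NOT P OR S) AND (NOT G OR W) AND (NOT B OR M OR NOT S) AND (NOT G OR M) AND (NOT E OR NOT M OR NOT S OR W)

D = True, P = True, E = True, B = True, W = False, M = True, S = False, G = False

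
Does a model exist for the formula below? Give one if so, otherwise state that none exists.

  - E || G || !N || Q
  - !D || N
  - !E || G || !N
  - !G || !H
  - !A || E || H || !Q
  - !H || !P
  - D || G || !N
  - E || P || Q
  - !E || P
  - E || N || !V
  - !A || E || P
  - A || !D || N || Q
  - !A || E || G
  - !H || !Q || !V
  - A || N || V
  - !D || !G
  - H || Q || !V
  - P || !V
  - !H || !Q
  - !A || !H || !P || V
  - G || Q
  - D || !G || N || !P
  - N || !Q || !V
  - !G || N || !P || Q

H: False; V: False; E: True; Q: True; A: True; N: True; G: True; D: False; P: True

Try H = True:
  (!G || !H) forces G = False.
  (!H || !P) forces P = False.
  (!E || P) forces E = False.
  (E || P || Q) forces Q = True.
  clause (!H || !Q) is falsified — backtrack.
So H = False.
Set V = False.
Set E = True.
  then (!E || P) forces P = True.
Set Q = True.
Set A = True.
Set N = True.
  then (!E || G || !N) forces G = True.
  then (!D || !G) forces D = False.
All clauses satisfied.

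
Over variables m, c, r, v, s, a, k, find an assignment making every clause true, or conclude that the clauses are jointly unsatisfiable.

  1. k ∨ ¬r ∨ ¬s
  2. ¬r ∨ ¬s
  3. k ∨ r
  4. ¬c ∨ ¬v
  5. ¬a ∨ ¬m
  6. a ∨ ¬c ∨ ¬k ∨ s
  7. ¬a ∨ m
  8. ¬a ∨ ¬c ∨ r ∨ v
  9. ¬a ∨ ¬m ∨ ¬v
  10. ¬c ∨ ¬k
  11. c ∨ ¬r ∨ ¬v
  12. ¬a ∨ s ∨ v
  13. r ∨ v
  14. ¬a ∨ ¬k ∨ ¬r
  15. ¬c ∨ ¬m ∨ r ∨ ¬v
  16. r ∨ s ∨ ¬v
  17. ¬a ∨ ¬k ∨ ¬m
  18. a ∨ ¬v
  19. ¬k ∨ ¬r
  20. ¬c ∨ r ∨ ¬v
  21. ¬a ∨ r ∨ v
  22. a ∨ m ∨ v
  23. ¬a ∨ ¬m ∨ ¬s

Try m = False:
  (¬a ∨ m) forces a = False.
  (a ∨ ¬v) forces v = False.
  clause (a ∨ m ∨ v) is falsified — backtrack.
So m = True.
  then (¬a ∨ ¬m) forces a = False.
  then (a ∨ ¬v) forces v = False.
  then (r ∨ v) forces r = True.
  then (¬k ∨ ¬r) forces k = False.
  then (k ∨ ¬r ∨ ¬s) forces s = False.
Set c = False.
All clauses satisfied.

m: True, c: False, r: True, v: False, s: False, a: False, k: False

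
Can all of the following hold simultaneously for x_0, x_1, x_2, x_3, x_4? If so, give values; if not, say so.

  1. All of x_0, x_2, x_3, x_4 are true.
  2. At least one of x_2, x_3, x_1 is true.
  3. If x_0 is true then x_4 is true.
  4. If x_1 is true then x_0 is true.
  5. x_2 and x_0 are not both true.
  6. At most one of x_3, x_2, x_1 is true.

Case x_0 = True:
  (1) forces x_2 = True.
  Constraint (5) is violated (x_2=T, x_0=T) — contradiction.
Case x_0 = False:
  Constraint (1) is violated (x_0=F) — contradiction.
Both cases fail — unsatisfiable.

The formula is unsatisfiable.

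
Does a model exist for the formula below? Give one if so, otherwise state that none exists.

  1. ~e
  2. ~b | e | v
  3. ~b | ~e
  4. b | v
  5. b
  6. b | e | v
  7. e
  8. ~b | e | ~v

No satisfying assignment exists.

Case e = True:
  Clause (~e) is falsified — contradiction.
Case e = False:
  Clause (e) is falsified — contradiction.
Both cases fail, so the formula is unsatisfiable.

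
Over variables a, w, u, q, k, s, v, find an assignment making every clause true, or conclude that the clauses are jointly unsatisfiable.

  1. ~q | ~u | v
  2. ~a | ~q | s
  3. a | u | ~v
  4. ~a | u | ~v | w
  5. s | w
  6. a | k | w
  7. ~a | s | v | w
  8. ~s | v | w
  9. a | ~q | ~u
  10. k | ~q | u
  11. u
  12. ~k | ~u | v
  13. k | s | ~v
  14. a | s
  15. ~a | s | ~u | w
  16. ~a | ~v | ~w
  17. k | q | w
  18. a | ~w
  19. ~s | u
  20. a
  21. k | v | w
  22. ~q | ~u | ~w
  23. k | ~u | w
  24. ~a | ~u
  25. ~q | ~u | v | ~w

Unsatisfiable — no assignment works.

Case a = True:
  (u) forces u = True.
  Clause (~a | ~u) is falsified — contradiction.
Case a = False:
  Clause (a) is falsified — contradiction.
Both cases fail, so the formula is unsatisfiable.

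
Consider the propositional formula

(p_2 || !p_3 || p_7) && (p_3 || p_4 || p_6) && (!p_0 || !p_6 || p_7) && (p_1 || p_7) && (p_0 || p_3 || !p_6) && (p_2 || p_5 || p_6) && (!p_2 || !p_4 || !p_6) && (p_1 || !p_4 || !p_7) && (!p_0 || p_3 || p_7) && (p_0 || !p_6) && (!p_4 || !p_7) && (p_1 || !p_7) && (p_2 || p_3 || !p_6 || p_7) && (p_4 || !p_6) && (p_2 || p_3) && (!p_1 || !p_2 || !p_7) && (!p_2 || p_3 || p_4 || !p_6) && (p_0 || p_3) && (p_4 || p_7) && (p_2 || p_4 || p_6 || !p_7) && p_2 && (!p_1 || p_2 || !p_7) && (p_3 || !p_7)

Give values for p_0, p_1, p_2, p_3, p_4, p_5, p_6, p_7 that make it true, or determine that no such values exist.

p_0 = False, p_1 = True, p_2 = True, p_3 = True, p_4 = True, p_5 = False, p_6 = False, p_7 = False

Unit clause (p_2) forces p_2 = True.
Set p_0 = False.
  then (p_0 || !p_6) forces p_6 = False.
  then (p_0 || p_3) forces p_3 = True.
Set p_1 = True.
  then (!p_1 || !p_2 || !p_7) forces p_7 = False.
  then (p_4 || p_7) forces p_4 = True.
Set p_5 = False.
All clauses satisfied.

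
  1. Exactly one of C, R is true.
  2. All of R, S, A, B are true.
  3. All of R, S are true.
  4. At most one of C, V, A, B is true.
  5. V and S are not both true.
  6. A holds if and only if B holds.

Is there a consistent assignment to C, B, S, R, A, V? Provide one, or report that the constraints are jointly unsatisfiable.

Case B = True:
  (2) forces R = True.
  (1) with R=T forces C = False.
  (2) forces S = True.
  (2) forces A = True.
  Constraint (4) is violated (A=T, B=T) — contradiction.
Case B = False:
  Constraint (2) is violated (B=F) — contradiction.
Both cases fail — unsatisfiable.

The formula is unsatisfiable.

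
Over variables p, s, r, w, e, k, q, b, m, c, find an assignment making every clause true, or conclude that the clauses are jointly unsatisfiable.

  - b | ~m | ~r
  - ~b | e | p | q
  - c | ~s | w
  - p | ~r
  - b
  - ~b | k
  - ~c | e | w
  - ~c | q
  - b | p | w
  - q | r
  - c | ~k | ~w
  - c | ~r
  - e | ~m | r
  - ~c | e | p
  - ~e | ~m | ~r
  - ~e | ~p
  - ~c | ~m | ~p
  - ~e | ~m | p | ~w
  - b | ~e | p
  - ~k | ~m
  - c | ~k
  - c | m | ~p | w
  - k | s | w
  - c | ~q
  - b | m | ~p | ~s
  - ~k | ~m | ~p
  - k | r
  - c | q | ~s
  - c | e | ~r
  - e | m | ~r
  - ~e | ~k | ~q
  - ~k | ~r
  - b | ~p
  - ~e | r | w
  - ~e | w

Unit clause (b) forces b = True.
In (~b | k) only k is left, so k = True.
In (~k | ~m) only ~m is left, so m = False.
In (c | ~k) only c is left, so c = True.
In (~k | ~r) only ~r is left, so r = False.
In (~c | q) only q is left, so q = True.
In (~e | ~k | ~q) only ~e is left, so e = False.
In (~c | e | w) only w is left, so w = True.
In (~c | e | p) only p is left, so p = True.
Set s = False.
All clauses satisfied.

p=T, s=F, r=F, w=T, e=F, k=T, q=T, b=T, m=F, c=T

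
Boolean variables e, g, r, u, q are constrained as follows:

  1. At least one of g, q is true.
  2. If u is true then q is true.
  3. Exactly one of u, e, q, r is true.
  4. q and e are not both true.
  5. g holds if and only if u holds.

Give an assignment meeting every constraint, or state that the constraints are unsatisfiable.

e = False, g = False, r = False, u = False, q = True

  (1) {g, q}: 1 true — at least one ✓
  (2) u=F ⇒ q: vacuous ✓
  (3) {u, e, q, r}: 1 true — exactly one ✓
  (4) q=T, e=F — not both ✓
  (5) g=F, u=F — same ✓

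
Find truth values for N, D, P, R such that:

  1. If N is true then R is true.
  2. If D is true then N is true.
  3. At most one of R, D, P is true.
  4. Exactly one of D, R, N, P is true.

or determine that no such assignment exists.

N = False; D = False; P = False; R = True

  (1) N=F ⇒ R: vacuous ✓
  (2) D=F ⇒ N: vacuous ✓
  (3) {R, D, P}: 1 true — at most one ✓
  (4) {D, R, N, P}: 1 true — exactly one ✓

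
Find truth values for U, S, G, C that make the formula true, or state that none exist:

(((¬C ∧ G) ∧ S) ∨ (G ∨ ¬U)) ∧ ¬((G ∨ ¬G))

The formula is unsatisfiable.

The conjunct ¬((G ∨ ¬G)) is unsatisfiable on its own:
  G=F: evaluates to False.
  G=T: evaluates to False.
So the whole conjunction is unsatisfiable.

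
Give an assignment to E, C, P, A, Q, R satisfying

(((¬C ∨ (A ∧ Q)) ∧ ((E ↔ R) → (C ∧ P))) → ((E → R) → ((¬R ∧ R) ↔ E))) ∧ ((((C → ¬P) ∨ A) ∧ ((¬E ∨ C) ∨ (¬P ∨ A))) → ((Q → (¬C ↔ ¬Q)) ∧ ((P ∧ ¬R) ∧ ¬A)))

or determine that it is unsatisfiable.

E=F, C=T, P=T, A=F, Q=T, R=F

  ((¬C ∨ (A ∧ Q)) ∧ ((E ↔ R) → (C ∧ P))) → ((E → R) → ((¬R ∧ R) ↔ E)) = True
    (¬C ∨ (A ∧ Q)) ∧ ((E ↔ R) → (C ∧ P)) = False
      ¬C ∨ (A ∧ Q) = False
        ¬C = False
        A ∧ Q = False
      (E ↔ R) → (C ∧ P) = True
        E ↔ R = True
        C ∧ P = True
    (E → R) → ((¬R ∧ R) ↔ E) = True
      E → R = True
      (¬R ∧ R) ↔ E = True
        ¬R ∧ R = False
          ¬R = True
  (((C → ¬P) ∨ A) ∧ ((¬E ∨ C) ∨ (¬P ∨ A))) → ((Q → (¬C ↔ ¬Q)) ∧ ((P ∧ ¬R) ∧ ¬A)) = True
    ((C → ¬P) ∨ A) ∧ ((¬E ∨ C) ∨ (¬P ∨ A)) = False
      (C → ¬P) ∨ A = False
        C → ¬P = False
          ¬P = False
      (¬E ∨ C) ∨ (¬P ∨ A) = True
        ¬E ∨ C = True
          ¬E = True
        ¬P ∨ A = False
          ¬P = False
    (Q → (¬C ↔ ¬Q)) ∧ ((P ∧ ¬R) ∧ ¬A) = True
      Q → (¬C ↔ ¬Q) = True
        ¬C ↔ ¬Q = True
          ¬C = False
          ¬Q = False
      (P ∧ ¬R) ∧ ¬A = True
        P ∧ ¬R = True
          ¬R = True
        ¬A = True
Both conjuncts True, so the formula holds.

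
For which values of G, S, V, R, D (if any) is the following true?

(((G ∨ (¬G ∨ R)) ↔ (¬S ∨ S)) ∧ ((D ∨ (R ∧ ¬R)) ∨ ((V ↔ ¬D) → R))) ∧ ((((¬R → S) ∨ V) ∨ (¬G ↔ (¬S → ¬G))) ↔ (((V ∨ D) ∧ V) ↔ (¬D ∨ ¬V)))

G = False, S = True, V = True, R = True, D = False

  ((G ∨ (¬G ∨ R)) ↔ (¬S ∨ S)) ∧ ((D ∨ (R ∧ ¬R)) ∨ ((V ↔ ¬D) → R)) = True
    (G ∨ (¬G ∨ R)) ↔ (¬S ∨ S) = True
      G ∨ (¬G ∨ R) = True
        ¬G ∨ R = True
          ¬G = True
      ¬S ∨ S = True
        ¬S = False
    (D ∨ (R ∧ ¬R)) ∨ ((V ↔ ¬D) → R) = True
      D ∨ (R ∧ ¬R) = False
        R ∧ ¬R = False
          ¬R = False
      (V ↔ ¬D) → R = True
        V ↔ ¬D = True
          ¬D = True
  (((¬R → S) ∨ V) ∨ (¬G ↔ (¬S → ¬G))) ↔ (((V ∨ D) ∧ V) ↔ (¬D ∨ ¬V)) = True
    ((¬R → S) ∨ V) ∨ (¬G ↔ (¬S → ¬G)) = True
      (¬R → S) ∨ V = True
        ¬R → S = True
          ¬R = False
      ¬G ↔ (¬S → ¬G) = True
        ¬G = True
        ¬S → ¬G = True
          ¬S = False
          ¬G = True
    ((V ∨ D) ∧ V) ↔ (¬D ∨ ¬V) = True
      (V ∨ D) ∧ V = True
        V ∨ D = True
      ¬D ∨ ¬V = True
        ¬D = True
        ¬V = False
Both conjuncts True, so the formula holds.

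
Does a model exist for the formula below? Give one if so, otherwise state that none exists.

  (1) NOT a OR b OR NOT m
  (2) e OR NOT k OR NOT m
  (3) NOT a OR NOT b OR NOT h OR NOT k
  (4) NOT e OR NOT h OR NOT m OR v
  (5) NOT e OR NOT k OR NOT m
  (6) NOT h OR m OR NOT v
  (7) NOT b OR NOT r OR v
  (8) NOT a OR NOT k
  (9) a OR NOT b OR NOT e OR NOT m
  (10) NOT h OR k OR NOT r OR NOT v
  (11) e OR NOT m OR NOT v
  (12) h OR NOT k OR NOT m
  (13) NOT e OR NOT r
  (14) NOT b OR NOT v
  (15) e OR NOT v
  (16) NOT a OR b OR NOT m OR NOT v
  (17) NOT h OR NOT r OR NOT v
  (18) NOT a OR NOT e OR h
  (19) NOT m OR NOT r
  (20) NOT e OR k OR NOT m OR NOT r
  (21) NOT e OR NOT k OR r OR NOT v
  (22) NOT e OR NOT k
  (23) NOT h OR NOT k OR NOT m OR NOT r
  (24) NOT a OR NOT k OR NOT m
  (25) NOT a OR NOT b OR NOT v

b: True, h: False, m: True, k: False, r: False, e: False, a: False, v: False

Set b = True.
  then (NOT b OR NOT v) forces v = False.
  then (NOT b OR NOT r OR v) forces r = False.
Set h = False.
Set m = True.
  then (h OR NOT k OR NOT m) forces k = False.
Try e = True:
  (a OR NOT b OR NOT e OR NOT m) forces a = True.
  clause (NOT a OR NOT e OR h) is falsified — backtrack.
So e = False.
Set a = False.
All clauses satisfied.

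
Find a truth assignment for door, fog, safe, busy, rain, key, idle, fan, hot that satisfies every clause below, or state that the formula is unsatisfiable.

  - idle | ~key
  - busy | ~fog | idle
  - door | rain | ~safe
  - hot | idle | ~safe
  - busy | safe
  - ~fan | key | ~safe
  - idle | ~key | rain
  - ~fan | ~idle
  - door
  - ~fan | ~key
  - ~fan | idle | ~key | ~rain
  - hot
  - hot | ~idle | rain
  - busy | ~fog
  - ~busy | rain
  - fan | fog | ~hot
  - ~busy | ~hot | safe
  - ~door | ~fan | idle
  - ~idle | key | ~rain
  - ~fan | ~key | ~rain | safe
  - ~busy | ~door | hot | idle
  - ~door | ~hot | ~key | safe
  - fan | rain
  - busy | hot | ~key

door = True, fog = True, safe = True, busy = True, rain = True, key = True, idle = True, fan = False, hot = True

Unit clause (door) forces door = True.
Unit clause (hot) forces hot = True.
Try fog = False:
  (fan | fog | ~hot) forces fan = True.
  (~fan | ~idle) forces idle = False.
  clause (~door | ~fan | idle) is falsified — backtrack.
So fog = True.
  then (busy | ~fog) forces busy = True.
  then (~busy | rain) forces rain = True.
  then (~busy | ~hot | safe) forces safe = True.
Set key = True.
  then (idle | ~key) forces idle = True.
  then (~fan | ~idle) forces fan = False.
All clauses satisfied.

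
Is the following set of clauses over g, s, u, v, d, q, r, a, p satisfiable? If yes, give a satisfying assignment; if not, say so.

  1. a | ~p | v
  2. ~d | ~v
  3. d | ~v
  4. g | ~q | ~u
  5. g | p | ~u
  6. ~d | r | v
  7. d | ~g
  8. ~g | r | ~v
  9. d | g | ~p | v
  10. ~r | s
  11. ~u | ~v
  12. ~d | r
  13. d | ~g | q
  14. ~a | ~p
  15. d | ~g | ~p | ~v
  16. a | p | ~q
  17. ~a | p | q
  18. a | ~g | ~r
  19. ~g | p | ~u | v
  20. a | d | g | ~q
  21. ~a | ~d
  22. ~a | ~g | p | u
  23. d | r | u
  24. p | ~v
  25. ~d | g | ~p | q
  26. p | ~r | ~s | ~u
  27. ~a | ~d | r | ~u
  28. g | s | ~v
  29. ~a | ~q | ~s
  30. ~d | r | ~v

g = False, s = True, u = False, v = False, d = True, q = False, r = True, a = False, p = False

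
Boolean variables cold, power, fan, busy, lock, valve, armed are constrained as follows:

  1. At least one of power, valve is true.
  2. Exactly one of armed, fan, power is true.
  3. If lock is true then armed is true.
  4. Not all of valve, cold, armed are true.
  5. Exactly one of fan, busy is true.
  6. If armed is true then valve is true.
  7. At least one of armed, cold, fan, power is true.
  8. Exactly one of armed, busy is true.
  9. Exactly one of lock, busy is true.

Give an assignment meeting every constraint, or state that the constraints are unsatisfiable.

cold = True, power = True, fan = False, busy = True, lock = False, valve = True, armed = False

  (1) {power, valve}: 2 true — at least one ✓
  (2) {armed, fan, power}: 1 true — exactly one ✓
  (3) lock=F ⇒ armed: vacuous ✓
  (4) {valve, cold, armed}: 2/3 true — not all ✓
  (5) {fan, busy}: 1 true — exactly one ✓
  (6) armed=F ⇒ valve: vacuous ✓
  (7) {armed, cold, fan, power}: 2 true — at least one ✓
  (8) {armed, busy}: 1 true — exactly one ✓
  (9) {lock, busy}: 1 true — exactly one ✓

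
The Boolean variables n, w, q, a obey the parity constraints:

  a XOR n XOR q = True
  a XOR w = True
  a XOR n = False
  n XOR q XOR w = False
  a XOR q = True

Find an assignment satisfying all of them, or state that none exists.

n = False, w = True, q = True, a = False

a XOR n XOR q = F XOR F XOR T = True ✓
a XOR w = F XOR T = True ✓
a XOR n = F XOR F = False ✓
n XOR q XOR w = F XOR T XOR T = False ✓
a XOR q = F XOR T = True ✓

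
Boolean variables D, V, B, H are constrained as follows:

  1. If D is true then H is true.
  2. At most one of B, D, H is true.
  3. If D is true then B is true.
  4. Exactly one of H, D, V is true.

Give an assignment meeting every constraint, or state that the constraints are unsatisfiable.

D = False, V = True, B = True, H = False

  (1) D=F ⇒ H: vacuous ✓
  (2) {B, D, H}: 1 true — at most one ✓
  (3) D=F ⇒ B: vacuous ✓
  (4) {H, D, V}: 1 true — exactly one ✓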